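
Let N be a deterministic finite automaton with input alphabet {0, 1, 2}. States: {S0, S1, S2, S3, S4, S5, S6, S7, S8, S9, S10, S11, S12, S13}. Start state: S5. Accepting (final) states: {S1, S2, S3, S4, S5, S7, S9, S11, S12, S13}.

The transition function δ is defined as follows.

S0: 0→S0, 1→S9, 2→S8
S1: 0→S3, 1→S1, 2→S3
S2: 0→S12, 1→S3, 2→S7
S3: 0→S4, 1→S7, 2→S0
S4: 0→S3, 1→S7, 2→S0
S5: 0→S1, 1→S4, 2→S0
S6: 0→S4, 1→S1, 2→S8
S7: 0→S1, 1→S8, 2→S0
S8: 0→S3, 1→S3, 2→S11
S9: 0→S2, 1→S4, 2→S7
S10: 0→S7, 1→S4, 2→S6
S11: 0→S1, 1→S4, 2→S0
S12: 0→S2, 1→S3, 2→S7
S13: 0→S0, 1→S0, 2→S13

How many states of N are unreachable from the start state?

No path from S5 leads to S6, S10, S13; the other 11 states are all reachable.

3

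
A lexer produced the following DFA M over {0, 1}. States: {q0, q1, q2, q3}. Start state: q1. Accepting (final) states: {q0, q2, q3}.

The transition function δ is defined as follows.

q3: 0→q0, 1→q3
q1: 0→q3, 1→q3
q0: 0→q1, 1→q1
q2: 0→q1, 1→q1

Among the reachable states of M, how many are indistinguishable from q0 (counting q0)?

1

States {q2} cannot be reached from the start state, so discard them.
Start with accepting vs non-accepting: {q0,q3} | {q1}.
Refine {q0,q3} on symbol 0: members go to different blocks, giving {q0} and {q3}.
The partition is now stable with 3 blocks: {q0} | {q1} | {q3}.
State q0 belongs to the block {q0}, which has 1 states.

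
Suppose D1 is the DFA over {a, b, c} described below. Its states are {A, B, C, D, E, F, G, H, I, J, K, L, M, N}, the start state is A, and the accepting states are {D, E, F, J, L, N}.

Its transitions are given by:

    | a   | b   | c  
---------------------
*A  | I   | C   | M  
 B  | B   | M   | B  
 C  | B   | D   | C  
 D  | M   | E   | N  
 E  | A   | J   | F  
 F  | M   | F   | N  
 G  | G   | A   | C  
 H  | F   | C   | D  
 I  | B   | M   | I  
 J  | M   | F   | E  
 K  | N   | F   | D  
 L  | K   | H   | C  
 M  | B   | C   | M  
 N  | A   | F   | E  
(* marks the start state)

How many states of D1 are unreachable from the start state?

4

BFS from A reaches {A, B, C, D, E, F, I, J, M, N}; the 4 state(s) G, H, K, L are never visited.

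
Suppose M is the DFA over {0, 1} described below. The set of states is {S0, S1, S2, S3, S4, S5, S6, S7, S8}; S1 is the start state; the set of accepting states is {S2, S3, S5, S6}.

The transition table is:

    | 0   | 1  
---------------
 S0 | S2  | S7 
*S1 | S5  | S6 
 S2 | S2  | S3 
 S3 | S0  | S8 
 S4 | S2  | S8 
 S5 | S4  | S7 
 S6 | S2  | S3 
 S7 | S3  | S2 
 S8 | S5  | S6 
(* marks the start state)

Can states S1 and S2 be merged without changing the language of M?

Every state is reachable, so we keep all 9.
P0 = {S2,S3,S5,S6} | {S0,S1,S4,S7,S8}.
Split {S2,S3,S5,S6} by δ(·,0) → {S2,S6} and {S3,S5}.
On input 0, block {S0,S1,S4,S7,S8} splits into {S1,S7,S8} and {S0,S4}.
The partition is now stable with 4 blocks: {S2,S6} | {S1,S7,S8} | {S3,S5} | {S0,S4}.
S1 and S2 end up in different blocks, so they are distinguishable. For instance, the string 'ε' is accepted from only S2.

No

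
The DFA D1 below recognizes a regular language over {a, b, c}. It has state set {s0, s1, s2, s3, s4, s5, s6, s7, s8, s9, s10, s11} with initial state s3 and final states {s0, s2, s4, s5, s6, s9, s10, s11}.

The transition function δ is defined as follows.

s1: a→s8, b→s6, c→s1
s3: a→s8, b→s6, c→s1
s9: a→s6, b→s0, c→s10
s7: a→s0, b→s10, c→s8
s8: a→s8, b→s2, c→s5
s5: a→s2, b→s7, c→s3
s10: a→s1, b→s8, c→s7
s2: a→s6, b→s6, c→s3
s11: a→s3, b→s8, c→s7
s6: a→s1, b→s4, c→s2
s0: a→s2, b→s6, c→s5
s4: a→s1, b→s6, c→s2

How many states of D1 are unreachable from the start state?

2

BFS from s3 reaches {s0, s1, s2, s3, s4, s5, s6, s7, s8, s10}; the 2 state(s) s9, s11 are never visited.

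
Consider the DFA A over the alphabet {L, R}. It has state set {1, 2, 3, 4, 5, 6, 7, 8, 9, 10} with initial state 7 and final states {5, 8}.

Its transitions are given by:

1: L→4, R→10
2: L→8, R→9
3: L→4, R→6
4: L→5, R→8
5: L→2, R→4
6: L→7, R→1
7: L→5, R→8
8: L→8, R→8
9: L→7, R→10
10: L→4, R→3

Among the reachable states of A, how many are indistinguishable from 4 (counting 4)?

2

All states are reachable from the start state.
P0 = {5,8} | {1,2,3,4,6,7,9,10}.
Refine {5,8} on symbol L: members go to different blocks, giving {5} and {8}.
Split {1,2,3,4,6,7,9,10} by δ(·,L) → {1,3,6,9,10} and {4,7} and {2}.
Stable partition: {5} | {1,3,6,9,10} | {8} | {4,7} | {2} — 5 equivalence classes.
The equivalence class containing 4 is {4,7}, of size 2.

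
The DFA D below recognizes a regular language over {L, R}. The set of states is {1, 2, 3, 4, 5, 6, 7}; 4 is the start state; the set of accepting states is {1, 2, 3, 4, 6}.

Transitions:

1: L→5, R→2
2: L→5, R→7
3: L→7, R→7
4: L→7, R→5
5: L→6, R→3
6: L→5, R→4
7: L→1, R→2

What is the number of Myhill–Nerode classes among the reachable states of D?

3

Every state is reachable, so we keep all 7.
Start with accepting vs non-accepting: {1,2,3,4,6} | {5,7}.
Split {1,2,3,4,6} by δ(·,R) → {2,3,4} and {1,6}.
The partition is now stable with 3 blocks: {2,3,4} | {5,7} | {1,6}.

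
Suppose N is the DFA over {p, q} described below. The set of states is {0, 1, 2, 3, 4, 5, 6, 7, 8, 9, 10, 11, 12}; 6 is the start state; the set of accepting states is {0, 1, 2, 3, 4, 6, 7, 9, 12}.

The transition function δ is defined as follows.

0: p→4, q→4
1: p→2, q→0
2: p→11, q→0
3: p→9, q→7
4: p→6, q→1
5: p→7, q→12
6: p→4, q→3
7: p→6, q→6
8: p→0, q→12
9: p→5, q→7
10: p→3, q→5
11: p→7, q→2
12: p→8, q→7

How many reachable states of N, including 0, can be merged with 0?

States {10} cannot be reached from the start state, so discard them.
P0 = {0,1,2,3,4,6,7,9,12} | {5,8,11}.
On input p, block {0,1,2,3,4,6,7,9,12} splits into {0,1,3,4,6,7} and {2,9,12}.
On input p, block {0,1,3,4,6,7} splits into {0,4,6,7} and {1,3}.
Refine {0,4,6,7} on symbol q: members go to different blocks, giving {0,7} and {4,6}.
Stable partition: {0,7} | {5,8,11} | {2,9,12} | {1,3} | {4,6} — 5 equivalence classes.
The equivalence class containing 0 is {0,7}, of size 2.

2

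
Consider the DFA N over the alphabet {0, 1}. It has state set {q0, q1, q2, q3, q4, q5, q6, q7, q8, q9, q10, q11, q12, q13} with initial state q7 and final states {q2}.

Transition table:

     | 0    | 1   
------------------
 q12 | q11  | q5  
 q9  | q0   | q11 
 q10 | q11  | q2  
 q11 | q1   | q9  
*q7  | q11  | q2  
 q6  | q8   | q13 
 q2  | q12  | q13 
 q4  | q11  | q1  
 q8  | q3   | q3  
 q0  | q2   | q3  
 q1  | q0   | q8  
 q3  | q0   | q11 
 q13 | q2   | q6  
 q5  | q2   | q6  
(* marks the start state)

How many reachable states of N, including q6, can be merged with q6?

States {q4,q10} cannot be reached from the start state, so discard them.
P0 = {q2} | {q0,q1,q3,q5,q6,q7,q8,q9,q11,q12,q13}.
Split {q0,q1,q3,q5,q6,q7,q8,q9,q11,q12,q13} by δ(·,0) → {q1,q3,q6,q7,q8,q9,q11,q12} and {q0,q5,q13}.
On input 0, block {q1,q3,q6,q7,q8,q9,q11,q12} splits into {q6,q7,q8,q11,q12} and {q1,q3,q9}.
On input 0, block {q6,q7,q8,q11,q12} splits into {q6,q7,q12} and {q8,q11}.
Refine {q6,q7,q12} on symbol 1: members go to different blocks, giving {q6,q12} and {q7}.
Split {q0,q5,q13} by δ(·,1) → {q5,q13} and {q0}.
No further refinement is possible. Final partition (7 blocks): {q2} | {q6,q12} | {q5,q13} | {q1,q3,q9} | {q8,q11} | {q7} | {q0}.
The equivalence class containing q6 is {q6,q12}, of size 2.

2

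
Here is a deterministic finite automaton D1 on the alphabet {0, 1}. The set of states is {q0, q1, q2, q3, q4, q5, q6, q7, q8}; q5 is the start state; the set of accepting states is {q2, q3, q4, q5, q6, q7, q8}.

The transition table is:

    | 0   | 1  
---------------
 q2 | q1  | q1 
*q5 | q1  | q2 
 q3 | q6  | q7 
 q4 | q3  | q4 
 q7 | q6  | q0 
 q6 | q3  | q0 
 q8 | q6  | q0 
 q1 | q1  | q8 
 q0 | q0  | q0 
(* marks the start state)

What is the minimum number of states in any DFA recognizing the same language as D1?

Reachable states from the start: {q0,q1,q2,q3,q5,q6,q7,q8}. Unreachable: {q4} — drop them.
Start with accepting vs non-accepting: {q2,q3,q5,q6,q7,q8} | {q0,q1}.
Refine {q2,q3,q5,q6,q7,q8} on symbol 0: members go to different blocks, giving {q3,q6,q7,q8} and {q2,q5}.
On input 1, block {q3,q6,q7,q8} splits into {q6,q7,q8} and {q3}.
Refine {q6,q7,q8} on symbol 0: members go to different blocks, giving {q7,q8} and {q6}.
On input 1, block {q0,q1} splits into {q0} and {q1}.
Split {q2,q5} by δ(·,1) → {q2} and {q5}.
Stable partition: {q7,q8} | {q0} | {q2} | {q3} | {q6} | {q1} | {q5} — 7 equivalence classes.

7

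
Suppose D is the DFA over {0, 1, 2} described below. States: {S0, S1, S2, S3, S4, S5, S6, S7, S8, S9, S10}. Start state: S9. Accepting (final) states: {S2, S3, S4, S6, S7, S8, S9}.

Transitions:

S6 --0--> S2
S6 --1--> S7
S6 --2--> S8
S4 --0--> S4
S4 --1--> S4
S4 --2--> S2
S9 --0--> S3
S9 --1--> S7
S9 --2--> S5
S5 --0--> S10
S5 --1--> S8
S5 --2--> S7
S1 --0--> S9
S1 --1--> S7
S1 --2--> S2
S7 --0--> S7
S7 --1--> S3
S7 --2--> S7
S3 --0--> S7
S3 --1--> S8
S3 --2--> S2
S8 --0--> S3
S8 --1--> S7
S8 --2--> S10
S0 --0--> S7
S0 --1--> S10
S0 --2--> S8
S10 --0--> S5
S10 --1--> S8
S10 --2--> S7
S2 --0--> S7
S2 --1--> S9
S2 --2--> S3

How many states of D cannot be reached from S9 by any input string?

Starting at S9 and following transitions, the reachable set is {S2, S3, S5, S7, S8, S9, S10}. That leaves S0, S1, S4, S6 unreachable — 4 in total.

4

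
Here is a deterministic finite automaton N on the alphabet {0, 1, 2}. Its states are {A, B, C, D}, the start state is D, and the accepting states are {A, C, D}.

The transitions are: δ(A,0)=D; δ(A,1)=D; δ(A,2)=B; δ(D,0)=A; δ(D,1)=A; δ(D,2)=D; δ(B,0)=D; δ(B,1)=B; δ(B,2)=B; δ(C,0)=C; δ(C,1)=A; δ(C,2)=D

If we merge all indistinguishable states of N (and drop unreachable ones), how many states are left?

3

States {C} cannot be reached from the start state, so discard them.
Initial partition by acceptance: {A,D} | {B}.
Split {A,D} by δ(·,2) → {A} and {D}.
Stable partition: {A} | {B} | {D} — 3 equivalence classes.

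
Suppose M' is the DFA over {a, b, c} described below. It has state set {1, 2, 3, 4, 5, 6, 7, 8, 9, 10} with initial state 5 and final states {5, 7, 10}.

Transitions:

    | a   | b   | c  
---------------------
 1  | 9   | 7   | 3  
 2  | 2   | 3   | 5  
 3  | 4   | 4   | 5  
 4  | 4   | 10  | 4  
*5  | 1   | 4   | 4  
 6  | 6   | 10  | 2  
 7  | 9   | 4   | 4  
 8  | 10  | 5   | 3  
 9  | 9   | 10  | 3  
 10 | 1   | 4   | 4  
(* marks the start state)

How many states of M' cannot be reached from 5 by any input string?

3

BFS from 5 reaches {1, 3, 4, 5, 7, 9, 10}; the 3 state(s) 2, 6, 8 are never visited.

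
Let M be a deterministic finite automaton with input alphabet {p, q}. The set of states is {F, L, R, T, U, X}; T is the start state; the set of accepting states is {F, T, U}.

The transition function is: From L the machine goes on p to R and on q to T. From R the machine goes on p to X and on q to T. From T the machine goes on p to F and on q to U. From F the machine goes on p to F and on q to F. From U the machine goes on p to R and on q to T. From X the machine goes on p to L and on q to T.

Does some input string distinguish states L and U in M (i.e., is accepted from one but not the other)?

Start with accepting vs non-accepting: {F,T,U} | {L,R,X}.
Split {F,T,U} by δ(·,p) → {F,T} and {U}.
On input q, block {F,T} splits into {T} and {F}.
Stable partition: {T} | {L,R,X} | {U} | {F} — 4 equivalence classes.
L and U end up in different blocks, so they are distinguishable. For instance, the string 'ε' is accepted from only U.

Yes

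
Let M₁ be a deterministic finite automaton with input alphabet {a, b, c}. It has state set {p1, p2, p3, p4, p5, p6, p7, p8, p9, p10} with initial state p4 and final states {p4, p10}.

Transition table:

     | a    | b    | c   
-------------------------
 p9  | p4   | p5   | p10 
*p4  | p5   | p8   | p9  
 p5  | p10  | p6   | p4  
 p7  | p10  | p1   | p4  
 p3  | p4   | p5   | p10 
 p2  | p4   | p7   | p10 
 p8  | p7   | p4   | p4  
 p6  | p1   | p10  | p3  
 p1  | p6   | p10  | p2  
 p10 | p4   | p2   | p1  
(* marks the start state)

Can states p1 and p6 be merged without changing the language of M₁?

Yes

Every state is reachable, so we keep all 10.
P0 = {p4,p10} | {p1,p2,p3,p5,p6,p7,p8,p9}.
On input a, block {p4,p10} splits into {p4} and {p10}.
Refine {p1,p2,p3,p5,p6,p7,p8,p9} on symbol a: members go to different blocks, giving {p1,p6,p8} and {p2,p3,p9} and {p5,p7}.
Split {p1,p6,p8} by δ(·,a) → {p1,p6} and {p8}.
Stable partition: {p4} | {p1,p6} | {p10} | {p2,p3,p9} | {p5,p7} | {p8} — 6 equivalence classes.
p1 and p6 lie in the same block of the stable partition, so they are equivalent — no string distinguishes them.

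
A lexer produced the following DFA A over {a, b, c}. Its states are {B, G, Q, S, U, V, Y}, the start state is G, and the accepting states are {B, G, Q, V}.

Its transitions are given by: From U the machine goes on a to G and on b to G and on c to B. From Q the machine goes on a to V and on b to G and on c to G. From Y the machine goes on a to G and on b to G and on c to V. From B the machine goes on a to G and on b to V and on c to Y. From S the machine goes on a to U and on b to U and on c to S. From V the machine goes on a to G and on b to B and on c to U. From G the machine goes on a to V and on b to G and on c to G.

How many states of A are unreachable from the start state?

2

Starting at G and following transitions, the reachable set is {B, G, U, V, Y}. That leaves Q, S unreachable — 2 in total.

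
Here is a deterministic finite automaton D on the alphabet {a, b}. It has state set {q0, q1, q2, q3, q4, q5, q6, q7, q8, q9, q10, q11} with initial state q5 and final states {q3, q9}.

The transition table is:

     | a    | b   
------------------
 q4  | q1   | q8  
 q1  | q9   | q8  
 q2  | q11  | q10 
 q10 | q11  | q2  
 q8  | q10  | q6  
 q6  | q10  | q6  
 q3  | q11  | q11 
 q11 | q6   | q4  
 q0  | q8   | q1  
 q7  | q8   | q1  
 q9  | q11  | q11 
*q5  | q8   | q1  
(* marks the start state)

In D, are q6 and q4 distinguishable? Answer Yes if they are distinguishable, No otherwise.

Reachable states from the start: {q1,q2,q4,q5,q6,q8,q9,q10,q11}. Unreachable: {q0,q3,q7} — drop them.
Initial partition by acceptance: {q9} | {q1,q2,q4,q5,q6,q8,q10,q11}.
On input a, block {q1,q2,q4,q5,q6,q8,q10,q11} splits into {q2,q4,q5,q6,q8,q10,q11} and {q1}.
Split {q2,q4,q5,q6,q8,q10,q11} by δ(·,a) → {q2,q5,q6,q8,q10,q11} and {q4}.
Refine {q2,q5,q6,q8,q10,q11} on symbol b: members go to different blocks, giving {q2,q6,q8,q10} and {q5} and {q11}.
On input a, block {q2,q6,q8,q10} splits into {q2,q10} and {q6,q8}.
The partition is now stable with 7 blocks: {q9} | {q2,q10} | {q1} | {q4} | {q5} | {q11} | {q6,q8}.
q6 and q4 end up in different blocks, so they are distinguishable. For instance, the string 'aa' is accepted from only q4.

Yes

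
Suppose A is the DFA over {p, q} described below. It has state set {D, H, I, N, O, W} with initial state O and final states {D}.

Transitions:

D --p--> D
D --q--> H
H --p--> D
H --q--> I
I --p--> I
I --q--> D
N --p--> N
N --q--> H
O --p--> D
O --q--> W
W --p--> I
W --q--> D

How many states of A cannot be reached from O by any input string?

1

BFS from O reaches {D, H, I, O, W}; the 1 state(s) N are never visited.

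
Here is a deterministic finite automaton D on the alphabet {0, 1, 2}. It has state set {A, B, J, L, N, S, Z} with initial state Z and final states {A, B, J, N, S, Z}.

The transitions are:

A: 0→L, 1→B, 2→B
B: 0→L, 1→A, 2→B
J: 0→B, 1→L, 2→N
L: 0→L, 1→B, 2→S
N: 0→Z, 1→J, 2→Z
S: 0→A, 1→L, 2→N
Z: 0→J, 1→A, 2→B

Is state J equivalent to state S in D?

Every state is reachable, so we keep all 7.
P0 = {A,B,J,N,S,Z} | {L}.
On input 0, block {A,B,J,N,S,Z} splits into {J,N,S,Z} and {A,B}.
Refine {J,N,S,Z} on symbol 0: members go to different blocks, giving {N,Z} and {J,S}.
Refine {N,Z} on symbol 0: members go to different blocks, giving {N} and {Z}.
No further refinement is possible. Final partition (5 blocks): {N} | {L} | {A,B} | {J,S} | {Z}.
J and S lie in the same block of the stable partition, so they are equivalent — no string distinguishes them.

Yes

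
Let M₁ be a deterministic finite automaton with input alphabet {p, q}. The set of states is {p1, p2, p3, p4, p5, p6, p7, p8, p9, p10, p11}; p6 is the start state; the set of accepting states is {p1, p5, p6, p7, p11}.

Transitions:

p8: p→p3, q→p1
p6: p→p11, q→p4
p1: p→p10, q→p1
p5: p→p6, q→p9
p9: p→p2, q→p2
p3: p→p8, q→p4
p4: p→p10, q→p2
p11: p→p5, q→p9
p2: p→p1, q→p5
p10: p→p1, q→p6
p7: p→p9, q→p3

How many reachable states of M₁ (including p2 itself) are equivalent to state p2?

2

States {p3,p7,p8} cannot be reached from the start state, so discard them.
Initial partition by acceptance: {p1,p5,p6,p11} | {p2,p4,p9,p10}.
Split {p1,p5,p6,p11} by δ(·,p) → {p5,p6,p11} and {p1}.
Refine {p2,p4,p9,p10} on symbol p: members go to different blocks, giving {p2,p10} and {p4,p9}.
No further refinement is possible. Final partition (4 blocks): {p5,p6,p11} | {p2,p10} | {p1} | {p4,p9}.
State p2 belongs to the block {p2,p10}, which has 2 states.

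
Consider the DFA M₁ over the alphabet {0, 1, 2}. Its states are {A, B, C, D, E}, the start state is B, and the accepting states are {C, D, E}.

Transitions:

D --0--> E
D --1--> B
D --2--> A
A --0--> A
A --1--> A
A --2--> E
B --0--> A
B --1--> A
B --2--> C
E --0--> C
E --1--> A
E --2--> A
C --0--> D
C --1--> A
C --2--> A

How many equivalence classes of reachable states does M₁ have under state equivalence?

Initial partition by acceptance: {C,D,E} | {A,B}.
The partition is now stable with 2 blocks: {C,D,E} | {A,B}.

2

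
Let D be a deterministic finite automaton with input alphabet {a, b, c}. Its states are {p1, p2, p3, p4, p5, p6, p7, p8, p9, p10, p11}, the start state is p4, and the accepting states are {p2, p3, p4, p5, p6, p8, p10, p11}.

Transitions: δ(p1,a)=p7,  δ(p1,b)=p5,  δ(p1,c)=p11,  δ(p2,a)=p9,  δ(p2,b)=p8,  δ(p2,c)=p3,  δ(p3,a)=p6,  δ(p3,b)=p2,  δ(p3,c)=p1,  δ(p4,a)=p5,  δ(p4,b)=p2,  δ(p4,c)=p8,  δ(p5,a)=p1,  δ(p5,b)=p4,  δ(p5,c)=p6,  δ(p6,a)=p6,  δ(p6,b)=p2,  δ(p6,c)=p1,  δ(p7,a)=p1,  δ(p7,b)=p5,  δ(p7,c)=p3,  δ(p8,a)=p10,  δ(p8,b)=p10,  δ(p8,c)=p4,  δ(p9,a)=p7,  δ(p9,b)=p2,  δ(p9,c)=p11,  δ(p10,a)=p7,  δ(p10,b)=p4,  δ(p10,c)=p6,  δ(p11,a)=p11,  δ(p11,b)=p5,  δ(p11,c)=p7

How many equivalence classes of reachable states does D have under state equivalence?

4

Every state is reachable, so we keep all 11.
Initial partition by acceptance: {p2,p3,p4,p5,p6,p8,p10,p11} | {p1,p7,p9}.
On input a, block {p2,p3,p4,p5,p6,p8,p10,p11} splits into {p3,p4,p6,p8,p11} and {p2,p5,p10}.
Split {p3,p4,p6,p8,p11} by δ(·,a) → {p3,p6,p11} and {p4,p8}.
Stable partition: {p3,p6,p11} | {p1,p7,p9} | {p2,p5,p10} | {p4,p8} — 4 equivalence classes.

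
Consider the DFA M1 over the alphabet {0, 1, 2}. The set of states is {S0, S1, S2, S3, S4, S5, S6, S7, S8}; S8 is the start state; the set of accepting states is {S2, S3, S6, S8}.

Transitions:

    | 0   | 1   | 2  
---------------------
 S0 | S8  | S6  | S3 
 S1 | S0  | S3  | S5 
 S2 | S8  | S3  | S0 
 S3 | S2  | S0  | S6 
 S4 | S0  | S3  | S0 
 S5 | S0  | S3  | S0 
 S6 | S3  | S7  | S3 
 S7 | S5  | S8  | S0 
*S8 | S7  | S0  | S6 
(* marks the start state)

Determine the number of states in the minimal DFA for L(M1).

States {S1,S4} cannot be reached from the start state, so discard them.
P0 = {S2,S3,S6,S8} | {S0,S5,S7}.
Split {S2,S3,S6,S8} by δ(·,0) → {S2,S3,S6} and {S8}.
Refine {S2,S3,S6} on symbol 0: members go to different blocks, giving {S3,S6} and {S2}.
On input 0, block {S3,S6} splits into {S3} and {S6}.
On input 0, block {S0,S5,S7} splits into {S5,S7} and {S0}.
Refine {S5,S7} on symbol 0: members go to different blocks, giving {S5} and {S7}.
No further refinement is possible. Final partition (7 blocks): {S3} | {S5} | {S8} | {S2} | {S6} | {S0} | {S7}.

7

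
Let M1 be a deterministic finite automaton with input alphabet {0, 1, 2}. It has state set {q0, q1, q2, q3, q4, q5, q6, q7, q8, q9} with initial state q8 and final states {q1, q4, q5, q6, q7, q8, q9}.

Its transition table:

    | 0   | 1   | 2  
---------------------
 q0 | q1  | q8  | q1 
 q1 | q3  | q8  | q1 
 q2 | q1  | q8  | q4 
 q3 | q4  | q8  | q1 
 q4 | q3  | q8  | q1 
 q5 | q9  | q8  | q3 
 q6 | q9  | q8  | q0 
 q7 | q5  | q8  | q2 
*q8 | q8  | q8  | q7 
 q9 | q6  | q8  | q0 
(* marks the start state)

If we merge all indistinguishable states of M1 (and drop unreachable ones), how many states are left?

All states are reachable from the start state.
P0 = {q1,q4,q5,q6,q7,q8,q9} | {q0,q2,q3}.
On input 0, block {q1,q4,q5,q6,q7,q8,q9} splits into {q5,q6,q7,q8,q9} and {q1,q4}.
On input 2, block {q5,q6,q7,q8,q9} splits into {q5,q6,q7,q9} and {q8}.
The partition is now stable with 4 blocks: {q5,q6,q7,q9} | {q0,q2,q3} | {q1,q4} | {q8}.

4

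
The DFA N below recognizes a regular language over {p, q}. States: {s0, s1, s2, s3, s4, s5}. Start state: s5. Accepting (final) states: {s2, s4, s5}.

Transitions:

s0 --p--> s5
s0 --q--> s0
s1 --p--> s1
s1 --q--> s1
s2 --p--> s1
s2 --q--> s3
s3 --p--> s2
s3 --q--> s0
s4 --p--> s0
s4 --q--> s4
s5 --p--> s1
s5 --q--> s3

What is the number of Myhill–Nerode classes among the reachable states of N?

3

States {s4} cannot be reached from the start state, so discard them.
Start with accepting vs non-accepting: {s2,s5} | {s0,s1,s3}.
On input p, block {s0,s1,s3} splits into {s0,s3} and {s1}.
Stable partition: {s2,s5} | {s0,s3} | {s1} — 3 equivalence classes.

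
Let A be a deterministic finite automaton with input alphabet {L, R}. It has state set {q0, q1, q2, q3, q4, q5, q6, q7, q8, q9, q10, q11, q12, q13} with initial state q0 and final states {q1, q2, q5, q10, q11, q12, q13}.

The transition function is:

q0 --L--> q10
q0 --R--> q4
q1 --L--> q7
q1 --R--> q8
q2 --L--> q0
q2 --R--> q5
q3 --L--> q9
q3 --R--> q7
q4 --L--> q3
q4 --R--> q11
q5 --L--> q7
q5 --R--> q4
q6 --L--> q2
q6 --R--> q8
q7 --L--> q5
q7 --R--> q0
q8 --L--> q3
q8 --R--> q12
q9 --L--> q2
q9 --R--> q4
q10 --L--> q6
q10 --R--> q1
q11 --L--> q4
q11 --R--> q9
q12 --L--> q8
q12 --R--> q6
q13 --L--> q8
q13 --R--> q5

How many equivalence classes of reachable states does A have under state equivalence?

First remove the unreachable states {q13}; 13 states remain.
Initial partition by acceptance: {q1,q2,q5,q10,q11,q12} | {q0,q3,q4,q6,q7,q8,q9}.
On input R, block {q1,q2,q5,q10,q11,q12} splits into {q1,q5,q11,q12} and {q2,q10}.
Refine {q0,q3,q4,q6,q7,q8,q9} on symbol L: members go to different blocks, giving {q0,q6,q9} and {q3,q4,q8} and {q7}.
On input L, block {q1,q5,q11,q12} splits into {q1,q5} and {q11,q12}.
Refine {q3,q4,q8} on symbol L: members go to different blocks, giving {q4,q8} and {q3}.
The partition is now stable with 7 blocks: {q1,q5} | {q0,q6,q9} | {q2,q10} | {q4,q8} | {q7} | {q11,q12} | {q3}.

7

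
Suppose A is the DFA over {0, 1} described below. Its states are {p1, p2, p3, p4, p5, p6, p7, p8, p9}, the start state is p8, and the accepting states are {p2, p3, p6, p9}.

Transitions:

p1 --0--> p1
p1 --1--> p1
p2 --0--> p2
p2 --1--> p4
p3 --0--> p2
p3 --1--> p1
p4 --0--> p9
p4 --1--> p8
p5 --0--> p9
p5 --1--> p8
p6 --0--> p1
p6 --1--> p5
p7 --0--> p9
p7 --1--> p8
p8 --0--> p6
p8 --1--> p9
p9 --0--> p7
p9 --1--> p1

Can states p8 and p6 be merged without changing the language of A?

States {p2,p3,p4} cannot be reached from the start state, so discard them.
P0 = {p6,p9} | {p1,p5,p7,p8}.
Split {p1,p5,p7,p8} by δ(·,0) → {p5,p7,p8} and {p1}.
On input 0, block {p6,p9} splits into {p6} and {p9}.
Refine {p5,p7,p8} on symbol 0: members go to different blocks, giving {p5,p7} and {p8}.
Stable partition: {p6} | {p5,p7} | {p1} | {p9} | {p8} — 5 equivalence classes.
p8 and p6 end up in different blocks, so they are distinguishable. For instance, the string 'ε' is accepted from only p6.

No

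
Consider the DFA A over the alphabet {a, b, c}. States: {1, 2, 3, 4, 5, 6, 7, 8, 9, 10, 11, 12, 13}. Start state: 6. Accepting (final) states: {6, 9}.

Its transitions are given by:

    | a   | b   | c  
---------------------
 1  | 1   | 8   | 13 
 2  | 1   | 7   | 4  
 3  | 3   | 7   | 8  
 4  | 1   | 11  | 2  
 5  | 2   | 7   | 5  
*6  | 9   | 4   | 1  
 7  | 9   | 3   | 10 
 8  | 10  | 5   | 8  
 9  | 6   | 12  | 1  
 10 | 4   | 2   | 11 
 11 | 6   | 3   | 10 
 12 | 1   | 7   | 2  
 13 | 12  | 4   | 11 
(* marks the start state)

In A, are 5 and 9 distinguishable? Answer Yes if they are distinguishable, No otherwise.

Yes

All states are reachable from the start state.
P0 = {6,9} | {1,2,3,4,5,7,8,10,11,12,13}.
On input a, block {1,2,3,4,5,7,8,10,11,12,13} splits into {1,2,3,4,5,8,10,12,13} and {7,11}.
On input b, block {1,2,3,4,5,8,10,12,13} splits into {2,3,4,5,12} and {1,8,10,13}.
Split {2,3,4,5,12} by δ(·,a) → {2,4,12} and {3,5}.
Split {1,8,10,13} by δ(·,a) → {1,8} and {10,13}.
On input a, block {1,8} splits into {1} and {8}.
Split {3,5} by δ(·,a) → {3} and {5}.
The partition is now stable with 8 blocks: {6,9} | {2,4,12} | {7,11} | {1} | {3} | {10,13} | {8} | {5}.
5 and 9 end up in different blocks, so they are distinguishable. For instance, the string 'ε' is accepted from only 9.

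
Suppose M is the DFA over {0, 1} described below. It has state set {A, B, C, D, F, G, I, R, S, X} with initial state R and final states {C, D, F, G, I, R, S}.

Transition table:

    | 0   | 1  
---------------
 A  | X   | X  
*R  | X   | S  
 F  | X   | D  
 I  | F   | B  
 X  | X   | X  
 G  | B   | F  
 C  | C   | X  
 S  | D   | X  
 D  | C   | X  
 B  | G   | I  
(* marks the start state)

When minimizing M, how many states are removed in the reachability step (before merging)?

5

BFS from R reaches {C, D, R, S, X}; the 5 state(s) A, B, F, G, I are never visited.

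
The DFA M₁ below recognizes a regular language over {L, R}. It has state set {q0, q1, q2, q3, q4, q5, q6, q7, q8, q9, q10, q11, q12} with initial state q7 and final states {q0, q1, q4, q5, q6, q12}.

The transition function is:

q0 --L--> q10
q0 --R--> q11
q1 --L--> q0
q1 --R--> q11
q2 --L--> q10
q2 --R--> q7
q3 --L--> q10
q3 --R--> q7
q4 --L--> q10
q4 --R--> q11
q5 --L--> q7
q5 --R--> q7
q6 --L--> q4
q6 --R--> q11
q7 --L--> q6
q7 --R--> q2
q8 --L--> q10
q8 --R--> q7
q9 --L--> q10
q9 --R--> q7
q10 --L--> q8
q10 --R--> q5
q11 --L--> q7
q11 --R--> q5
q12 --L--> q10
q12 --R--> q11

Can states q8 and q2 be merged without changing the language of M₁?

States {q0,q1,q3,q9,q12} cannot be reached from the start state, so discard them.
Start with accepting vs non-accepting: {q4,q5,q6} | {q2,q7,q8,q10,q11}.
On input L, block {q4,q5,q6} splits into {q4,q5} and {q6}.
Split {q2,q7,q8,q10,q11} by δ(·,L) → {q2,q8,q10,q11} and {q7}.
Refine {q4,q5} on symbol L: members go to different blocks, giving {q4} and {q5}.
On input L, block {q2,q8,q10,q11} splits into {q2,q8,q10} and {q11}.
Refine {q2,q8,q10} on symbol R: members go to different blocks, giving {q2,q8} and {q10}.
No further refinement is possible. Final partition (7 blocks): {q4} | {q2,q8} | {q6} | {q7} | {q5} | {q11} | {q10}.
q8 and q2 lie in the same block of the stable partition, so they are equivalent — no string distinguishes them.

Yes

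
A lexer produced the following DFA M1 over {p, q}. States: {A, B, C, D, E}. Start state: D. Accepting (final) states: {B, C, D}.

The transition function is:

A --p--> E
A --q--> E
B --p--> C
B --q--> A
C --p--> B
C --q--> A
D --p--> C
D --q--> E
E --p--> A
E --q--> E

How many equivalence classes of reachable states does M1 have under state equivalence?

Initial partition by acceptance: {B,C,D} | {A,E}.
Stable partition: {B,C,D} | {A,E} — 2 equivalence classes.

2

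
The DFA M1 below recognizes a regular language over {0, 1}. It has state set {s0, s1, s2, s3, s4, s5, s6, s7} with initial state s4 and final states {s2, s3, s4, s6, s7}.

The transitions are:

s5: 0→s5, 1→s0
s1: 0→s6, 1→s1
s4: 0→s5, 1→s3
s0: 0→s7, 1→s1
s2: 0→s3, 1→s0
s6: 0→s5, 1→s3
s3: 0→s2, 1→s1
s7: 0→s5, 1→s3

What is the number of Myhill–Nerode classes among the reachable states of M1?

Every state is reachable, so we keep all 8.
P0 = {s2,s3,s4,s6,s7} | {s0,s1,s5}.
On input 0, block {s2,s3,s4,s6,s7} splits into {s4,s6,s7} and {s2,s3}.
Refine {s0,s1,s5} on symbol 0: members go to different blocks, giving {s0,s1} and {s5}.
Stable partition: {s4,s6,s7} | {s0,s1} | {s2,s3} | {s5} — 4 equivalence classes.

4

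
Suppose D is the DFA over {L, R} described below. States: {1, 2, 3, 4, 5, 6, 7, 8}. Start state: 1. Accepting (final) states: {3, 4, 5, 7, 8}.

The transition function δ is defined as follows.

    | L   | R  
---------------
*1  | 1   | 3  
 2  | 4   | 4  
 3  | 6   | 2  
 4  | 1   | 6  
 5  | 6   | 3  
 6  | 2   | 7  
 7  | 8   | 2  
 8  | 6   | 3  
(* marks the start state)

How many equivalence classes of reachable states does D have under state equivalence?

7

States {5} cannot be reached from the start state, so discard them.
Initial partition by acceptance: {3,4,7,8} | {1,2,6}.
Refine {3,4,7,8} on symbol L: members go to different blocks, giving {3,4,8} and {7}.
Split {3,4,8} by δ(·,R) → {3,4} and {8}.
Refine {1,2,6} on symbol L: members go to different blocks, giving {1,6} and {2}.
On input R, block {3,4} splits into {3} and {4}.
Split {1,6} by δ(·,L) → {1} and {6}.
No further refinement is possible. Final partition (7 blocks): {3} | {1} | {7} | {8} | {2} | {4} | {6}.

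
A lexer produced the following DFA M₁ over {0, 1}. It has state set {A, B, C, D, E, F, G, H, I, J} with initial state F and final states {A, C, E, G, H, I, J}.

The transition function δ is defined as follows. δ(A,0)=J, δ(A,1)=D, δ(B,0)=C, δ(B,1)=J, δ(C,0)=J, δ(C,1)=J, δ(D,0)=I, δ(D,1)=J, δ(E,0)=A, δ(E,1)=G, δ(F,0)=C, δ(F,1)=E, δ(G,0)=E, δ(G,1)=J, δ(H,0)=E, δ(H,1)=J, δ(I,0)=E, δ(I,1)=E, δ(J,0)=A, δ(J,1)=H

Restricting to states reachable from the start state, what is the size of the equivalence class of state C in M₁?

Reachable states from the start: {A,C,D,E,F,G,H,I,J}. Unreachable: {B} — drop them.
P0 = {A,C,E,G,H,I,J} | {D,F}.
Refine {A,C,E,G,H,I,J} on symbol 1: members go to different blocks, giving {C,E,G,H,I,J} and {A}.
On input 0, block {C,E,G,H,I,J} splits into {C,G,H,I} and {E,J}.
The partition is now stable with 4 blocks: {C,G,H,I} | {D,F} | {A} | {E,J}.
State C belongs to the block {C,G,H,I}, which has 4 states.

4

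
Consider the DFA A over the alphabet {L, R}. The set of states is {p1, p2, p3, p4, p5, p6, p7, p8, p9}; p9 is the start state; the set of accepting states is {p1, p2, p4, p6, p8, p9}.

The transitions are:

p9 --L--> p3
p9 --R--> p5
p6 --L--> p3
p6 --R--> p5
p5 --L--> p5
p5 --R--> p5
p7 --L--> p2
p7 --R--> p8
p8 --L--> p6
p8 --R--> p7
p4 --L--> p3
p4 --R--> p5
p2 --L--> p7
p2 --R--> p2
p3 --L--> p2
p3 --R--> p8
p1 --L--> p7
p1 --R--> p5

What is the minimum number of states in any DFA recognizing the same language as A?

First remove the unreachable states {p1,p4}; 7 states remain.
Initial partition by acceptance: {p2,p6,p8,p9} | {p3,p5,p7}.
On input L, block {p2,p6,p8,p9} splits into {p2,p6,p9} and {p8}.
Split {p2,p6,p9} by δ(·,R) → {p6,p9} and {p2}.
Refine {p3,p5,p7} on symbol L: members go to different blocks, giving {p3,p7} and {p5}.
No further refinement is possible. Final partition (5 blocks): {p6,p9} | {p3,p7} | {p8} | {p2} | {p5}.

5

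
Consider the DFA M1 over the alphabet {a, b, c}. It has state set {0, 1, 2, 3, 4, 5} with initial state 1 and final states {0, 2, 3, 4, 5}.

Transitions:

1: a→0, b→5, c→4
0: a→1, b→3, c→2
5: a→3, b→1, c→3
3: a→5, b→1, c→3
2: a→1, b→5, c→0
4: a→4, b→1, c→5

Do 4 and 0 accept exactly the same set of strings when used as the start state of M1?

No

Every state is reachable, so we keep all 6.
P0 = {0,2,3,4,5} | {1}.
Refine {0,2,3,4,5} on symbol a: members go to different blocks, giving {3,4,5} and {0,2}.
Stable partition: {3,4,5} | {1} | {0,2} — 3 equivalence classes.
4 and 0 end up in different blocks, so they are distinguishable. For instance, the string 'a' is accepted from only 4.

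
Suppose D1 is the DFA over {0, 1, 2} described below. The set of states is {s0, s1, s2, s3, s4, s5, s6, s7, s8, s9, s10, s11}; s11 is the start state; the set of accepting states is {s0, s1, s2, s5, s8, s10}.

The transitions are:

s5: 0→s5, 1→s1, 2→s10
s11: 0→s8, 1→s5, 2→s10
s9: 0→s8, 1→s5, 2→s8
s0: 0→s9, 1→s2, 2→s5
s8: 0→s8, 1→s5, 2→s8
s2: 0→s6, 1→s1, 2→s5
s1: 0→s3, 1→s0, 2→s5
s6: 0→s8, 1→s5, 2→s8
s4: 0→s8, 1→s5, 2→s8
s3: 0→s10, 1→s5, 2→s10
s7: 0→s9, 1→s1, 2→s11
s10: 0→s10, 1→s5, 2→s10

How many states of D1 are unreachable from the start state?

Starting at s11 and following transitions, the reachable set is {s0, s1, s2, s3, s5, s6, s8, s9, s10, s11}. That leaves s4, s7 unreachable — 2 in total.

2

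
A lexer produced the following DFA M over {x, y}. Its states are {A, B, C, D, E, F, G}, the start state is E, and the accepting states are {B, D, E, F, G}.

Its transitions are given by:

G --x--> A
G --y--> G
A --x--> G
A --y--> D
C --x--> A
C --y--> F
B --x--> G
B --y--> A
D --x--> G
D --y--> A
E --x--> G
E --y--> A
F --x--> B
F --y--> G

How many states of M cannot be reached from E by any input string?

No path from E leads to B, C, F; the other 4 states are all reachable.

3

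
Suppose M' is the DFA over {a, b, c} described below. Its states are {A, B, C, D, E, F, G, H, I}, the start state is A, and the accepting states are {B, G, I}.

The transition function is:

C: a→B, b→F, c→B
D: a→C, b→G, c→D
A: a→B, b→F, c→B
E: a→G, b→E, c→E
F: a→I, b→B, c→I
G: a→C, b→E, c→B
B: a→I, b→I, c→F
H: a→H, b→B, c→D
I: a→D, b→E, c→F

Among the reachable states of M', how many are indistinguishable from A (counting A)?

2

States {H} cannot be reached from the start state, so discard them.
Initial partition by acceptance: {B,G,I} | {A,C,D,E,F}.
Refine {B,G,I} on symbol a: members go to different blocks, giving {G,I} and {B}.
On input c, block {G,I} splits into {G} and {I}.
Refine {A,C,D,E,F} on symbol a: members go to different blocks, giving {A,C} and {D} and {E} and {F}.
Stable partition: {G} | {A,C} | {B} | {I} | {D} | {E} | {F} — 7 equivalence classes.
The equivalence class containing A is {A,C}, of size 2.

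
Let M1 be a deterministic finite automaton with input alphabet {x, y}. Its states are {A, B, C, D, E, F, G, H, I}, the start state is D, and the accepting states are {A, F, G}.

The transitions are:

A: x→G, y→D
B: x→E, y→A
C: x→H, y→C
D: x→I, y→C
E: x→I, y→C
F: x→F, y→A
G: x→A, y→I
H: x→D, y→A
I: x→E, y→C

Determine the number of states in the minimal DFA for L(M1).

4

States {B,F} cannot be reached from the start state, so discard them.
P0 = {A,G} | {C,D,E,H,I}.
Refine {C,D,E,H,I} on symbol y: members go to different blocks, giving {C,D,E,I} and {H}.
Split {C,D,E,I} by δ(·,x) → {D,E,I} and {C}.
The partition is now stable with 4 blocks: {A,G} | {D,E,I} | {H} | {C}.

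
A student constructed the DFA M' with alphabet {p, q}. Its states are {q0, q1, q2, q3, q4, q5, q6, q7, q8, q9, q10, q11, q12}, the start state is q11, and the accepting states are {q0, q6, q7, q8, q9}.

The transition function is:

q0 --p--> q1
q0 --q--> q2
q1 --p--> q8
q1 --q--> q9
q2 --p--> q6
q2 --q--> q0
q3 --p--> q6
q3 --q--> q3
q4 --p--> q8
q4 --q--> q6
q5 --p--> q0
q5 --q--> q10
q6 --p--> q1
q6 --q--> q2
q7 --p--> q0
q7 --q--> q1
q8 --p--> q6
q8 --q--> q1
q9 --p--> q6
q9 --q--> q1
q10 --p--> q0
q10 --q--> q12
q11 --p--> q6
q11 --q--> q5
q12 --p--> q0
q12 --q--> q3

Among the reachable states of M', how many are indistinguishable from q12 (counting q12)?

First remove the unreachable states {q4,q7}; 11 states remain.
Initial partition by acceptance: {q0,q6,q8,q9} | {q1,q2,q3,q5,q10,q11,q12}.
Refine {q0,q6,q8,q9} on symbol p: members go to different blocks, giving {q0,q6} and {q8,q9}.
Refine {q1,q2,q3,q5,q10,q11,q12} on symbol p: members go to different blocks, giving {q2,q3,q5,q10,q11,q12} and {q1}.
Split {q2,q3,q5,q10,q11,q12} by δ(·,q) → {q3,q5,q10,q11,q12} and {q2}.
Stable partition: {q0,q6} | {q3,q5,q10,q11,q12} | {q8,q9} | {q1} | {q2} — 5 equivalence classes.
The equivalence class containing q12 is {q3,q5,q10,q11,q12}, of size 5.

5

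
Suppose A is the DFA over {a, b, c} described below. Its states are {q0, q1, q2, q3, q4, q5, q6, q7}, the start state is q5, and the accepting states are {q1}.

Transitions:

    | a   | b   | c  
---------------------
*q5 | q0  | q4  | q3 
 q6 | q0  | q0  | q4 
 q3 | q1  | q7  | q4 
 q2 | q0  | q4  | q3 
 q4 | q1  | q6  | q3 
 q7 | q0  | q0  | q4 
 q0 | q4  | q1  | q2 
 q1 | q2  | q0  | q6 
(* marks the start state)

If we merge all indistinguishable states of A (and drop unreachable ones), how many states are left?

5

Every state is reachable, so we keep all 8.
Initial partition by acceptance: {q1} | {q0,q2,q3,q4,q5,q6,q7}.
Split {q0,q2,q3,q4,q5,q6,q7} by δ(·,a) → {q0,q2,q5,q6,q7} and {q3,q4}.
On input a, block {q0,q2,q5,q6,q7} splits into {q2,q5,q6,q7} and {q0}.
Refine {q2,q5,q6,q7} on symbol b: members go to different blocks, giving {q2,q5} and {q6,q7}.
Stable partition: {q1} | {q2,q5} | {q3,q4} | {q0} | {q6,q7} — 5 equivalence classes.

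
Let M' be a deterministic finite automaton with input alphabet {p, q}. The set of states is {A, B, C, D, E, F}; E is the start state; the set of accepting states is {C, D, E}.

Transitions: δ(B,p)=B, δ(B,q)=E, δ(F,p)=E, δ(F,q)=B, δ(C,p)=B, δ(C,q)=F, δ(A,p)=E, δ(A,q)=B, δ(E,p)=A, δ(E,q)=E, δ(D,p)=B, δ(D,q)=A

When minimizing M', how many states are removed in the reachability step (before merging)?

3

BFS from E reaches {A, B, E}; the 3 state(s) C, D, F are never visited.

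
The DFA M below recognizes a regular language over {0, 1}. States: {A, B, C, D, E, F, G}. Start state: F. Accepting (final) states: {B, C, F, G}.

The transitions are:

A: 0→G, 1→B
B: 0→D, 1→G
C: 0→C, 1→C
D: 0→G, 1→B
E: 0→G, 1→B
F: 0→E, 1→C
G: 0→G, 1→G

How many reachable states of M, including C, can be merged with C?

2

States {A} cannot be reached from the start state, so discard them.
Start with accepting vs non-accepting: {B,C,F,G} | {D,E}.
Refine {B,C,F,G} on symbol 0: members go to different blocks, giving {B,F} and {C,G}.
The partition is now stable with 3 blocks: {B,F} | {D,E} | {C,G}.
State C belongs to the block {C,G}, which has 2 states.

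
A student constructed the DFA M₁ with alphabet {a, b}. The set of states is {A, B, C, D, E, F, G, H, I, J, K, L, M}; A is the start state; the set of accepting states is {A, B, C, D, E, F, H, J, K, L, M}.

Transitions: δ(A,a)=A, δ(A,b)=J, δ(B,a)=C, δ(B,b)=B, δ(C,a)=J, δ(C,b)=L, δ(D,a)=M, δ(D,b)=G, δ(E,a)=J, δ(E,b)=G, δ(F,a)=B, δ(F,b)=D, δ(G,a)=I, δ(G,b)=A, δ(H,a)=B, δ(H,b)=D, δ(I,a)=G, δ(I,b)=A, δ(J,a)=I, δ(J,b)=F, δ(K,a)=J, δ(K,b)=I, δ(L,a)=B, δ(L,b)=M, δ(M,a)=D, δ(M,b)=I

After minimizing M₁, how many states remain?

Reachable states from the start: {A,B,C,D,F,G,I,J,L,M}. Unreachable: {E,H,K} — drop them.
Start with accepting vs non-accepting: {A,B,C,D,F,J,L,M} | {G,I}.
On input a, block {A,B,C,D,F,J,L,M} splits into {A,B,C,D,F,L,M} and {J}.
Refine {A,B,C,D,F,L,M} on symbol a: members go to different blocks, giving {A,B,D,F,L,M} and {C}.
On input a, block {A,B,D,F,L,M} splits into {A,D,F,L,M} and {B}.
Refine {A,D,F,L,M} on symbol a: members go to different blocks, giving {A,D,M} and {F,L}.
Split {A,D,M} by δ(·,b) → {D,M} and {A}.
Stable partition: {D,M} | {G,I} | {J} | {C} | {B} | {F,L} | {A} — 7 equivalence classes.

7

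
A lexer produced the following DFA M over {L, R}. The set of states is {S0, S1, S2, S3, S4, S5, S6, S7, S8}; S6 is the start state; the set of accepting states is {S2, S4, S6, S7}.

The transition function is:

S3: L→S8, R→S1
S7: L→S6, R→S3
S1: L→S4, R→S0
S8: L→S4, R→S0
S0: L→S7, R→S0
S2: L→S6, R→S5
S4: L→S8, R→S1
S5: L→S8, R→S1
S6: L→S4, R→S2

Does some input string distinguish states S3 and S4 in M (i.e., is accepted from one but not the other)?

Yes

Every state is reachable, so we keep all 9.
Initial partition by acceptance: {S2,S4,S6,S7} | {S0,S1,S3,S5,S8}.
Refine {S2,S4,S6,S7} on symbol L: members go to different blocks, giving {S2,S6,S7} and {S4}.
On input L, block {S2,S6,S7} splits into {S2,S7} and {S6}.
Refine {S0,S1,S3,S5,S8} on symbol L: members go to different blocks, giving {S1,S8} and {S3,S5} and {S0}.
The partition is now stable with 6 blocks: {S2,S7} | {S1,S8} | {S4} | {S6} | {S3,S5} | {S0}.
S3 and S4 end up in different blocks, so they are distinguishable. For instance, the string 'ε' is accepted from only S4.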